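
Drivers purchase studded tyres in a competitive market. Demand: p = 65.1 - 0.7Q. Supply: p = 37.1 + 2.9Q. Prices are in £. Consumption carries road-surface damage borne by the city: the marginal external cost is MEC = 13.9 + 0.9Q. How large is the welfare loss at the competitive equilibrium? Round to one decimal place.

Market equilibrium (private): 37.1 + 2.9Q = 65.1 - 0.7Q → Q_m = 7.7778.
Social marginal benefit = demand − MEC = 51.2 - 1.6Q.
Set SMB = MC: 51.2 - 1.6Q = 37.1 + 2.9Q → Q* = 3.1333.
Height of the DWL triangle at Q_m is MC(Q_m) − SMB(Q_m) = MEC(Q_m) = 20.9000.
DWL = ½ × 4.6445 × 20.9000 = 48.5350.

DWL = £48.5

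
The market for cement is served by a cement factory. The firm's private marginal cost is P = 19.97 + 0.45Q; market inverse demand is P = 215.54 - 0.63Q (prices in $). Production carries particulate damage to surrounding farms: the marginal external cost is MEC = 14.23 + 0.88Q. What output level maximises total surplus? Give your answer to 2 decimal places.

Social marginal cost = private MC + MEC = 34.20 + 1.33Q.
Set SMC = demand: 34.20 + 1.33Q = 215.54 - 0.63Q → Q* = 92.5204.

Q* = 92.52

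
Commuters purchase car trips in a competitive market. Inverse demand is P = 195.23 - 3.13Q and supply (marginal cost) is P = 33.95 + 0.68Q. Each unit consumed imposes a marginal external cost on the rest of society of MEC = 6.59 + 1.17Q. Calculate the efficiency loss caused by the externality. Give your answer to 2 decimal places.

Market equilibrium (private): 33.95 + 0.68Q = 195.23 - 3.13Q → Q_m = 42.3307.
Social marginal benefit = demand − MEC = 188.64 - 4.30Q.
Set SMB = MC: 188.64 - 4.30Q = 33.95 + 0.68Q → Q* = 31.0622.
Height of the DWL triangle at Q_m is MC(Q_m) − SMB(Q_m) = MEC(Q_m) = 56.1169.
DWL = ½ × 11.2685 × 56.1169 = 316.1766.

DWL = 316.18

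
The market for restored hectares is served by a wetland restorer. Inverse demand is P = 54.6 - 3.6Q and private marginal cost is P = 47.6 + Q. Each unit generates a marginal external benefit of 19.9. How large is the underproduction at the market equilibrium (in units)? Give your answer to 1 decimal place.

4.3 units

Market equilibrium (private): 47.6 + Q = 54.6 - 3.6Q → Q_m = 1.5217.
Social marginal cost = private MC − MEB = 27.7 + Q.
Set SMC = demand: 27.7 + Q = 54.6 - 3.6Q → Q* = 5.8478.
Gap = |1.5217 − 5.8478| = 4.3261.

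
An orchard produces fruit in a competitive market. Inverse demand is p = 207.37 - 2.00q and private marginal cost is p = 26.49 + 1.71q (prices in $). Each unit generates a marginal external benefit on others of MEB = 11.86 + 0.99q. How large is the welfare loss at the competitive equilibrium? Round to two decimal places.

DWL = $664.57

Market equilibrium (private): 26.49 + 1.71q = 207.37 - 2.00q → q_m = 48.7547.
Social marginal cost = private MC − MEB = 14.63 + 0.72q.
Set SMC = demand: 14.63 + 0.72q = 207.37 - 2.00q → q* = 70.8603.
Height of the DWL triangle at q_m is demand(q_m) − SMC(q_m) = MEB(q_m) = 60.1272.
DWL = ½ × 22.1056 × 60.1272 = 664.5739.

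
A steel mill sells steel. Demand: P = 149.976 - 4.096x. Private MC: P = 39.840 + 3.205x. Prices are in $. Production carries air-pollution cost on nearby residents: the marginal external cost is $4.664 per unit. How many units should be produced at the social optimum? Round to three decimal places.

Social marginal cost = private MC + MEC = 44.504 + 3.205x.
Set SMC = demand: 44.504 + 3.205x = 149.976 - 4.096x → x* = 14.4462.

x* = 14.446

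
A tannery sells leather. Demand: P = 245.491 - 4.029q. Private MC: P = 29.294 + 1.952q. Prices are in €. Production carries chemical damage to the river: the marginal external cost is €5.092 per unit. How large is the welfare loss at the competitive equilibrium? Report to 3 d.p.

Market equilibrium (private): 29.294 + 1.952q = 245.491 - 4.029q → q_m = 36.1473.
Social marginal cost = private MC + MEC = 34.386 + 1.952q.
Set SMC = demand: 34.386 + 1.952q = 245.491 - 4.029q → q* = 35.2959.
Between q* and q_m the wedge SMC − demand runs linearly from 0 to MEC(q_m), so the loss is a triangle.
DWL = ½ × 0.8514 × 5.0920 = 2.1677.

DWL = €2.168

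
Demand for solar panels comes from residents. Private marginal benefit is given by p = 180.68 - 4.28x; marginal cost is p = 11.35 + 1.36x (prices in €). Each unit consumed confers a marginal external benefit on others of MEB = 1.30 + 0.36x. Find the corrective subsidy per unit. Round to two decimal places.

Social marginal benefit = demand + MEB = 181.98 - 3.92x.
Set SMB = MC: 181.98 - 3.92x = 11.35 + 1.36x → x* = 32.3163.
The Pigouvian subsidy equals MEB at x*: 1.30 + 0.36×32.3163 = 12.9339.

subsidy = €12.93 per unit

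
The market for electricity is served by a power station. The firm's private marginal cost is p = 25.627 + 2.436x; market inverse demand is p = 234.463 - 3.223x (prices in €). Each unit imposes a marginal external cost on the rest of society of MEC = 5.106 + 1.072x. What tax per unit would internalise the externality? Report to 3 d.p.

tax = €37.553 per unit

Social marginal cost = private MC + MEC = 30.733 + 3.508x.
Set SMC = demand: 30.733 + 3.508x = 234.463 - 3.223x → x* = 30.2674.
The Pigouvian tax equals MEC at x*: 5.106 + 1.072×30.2674 = 37.5527.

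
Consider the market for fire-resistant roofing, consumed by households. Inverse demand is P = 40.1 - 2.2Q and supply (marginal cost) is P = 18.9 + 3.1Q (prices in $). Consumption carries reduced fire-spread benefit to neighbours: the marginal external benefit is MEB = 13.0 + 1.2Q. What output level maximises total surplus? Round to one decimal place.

Social marginal benefit = demand + MEB = 53.1 - Q.
Set SMB = MC: 53.1 - Q = 18.9 + 3.1Q → Q* = 8.3415.

Q* = 8.3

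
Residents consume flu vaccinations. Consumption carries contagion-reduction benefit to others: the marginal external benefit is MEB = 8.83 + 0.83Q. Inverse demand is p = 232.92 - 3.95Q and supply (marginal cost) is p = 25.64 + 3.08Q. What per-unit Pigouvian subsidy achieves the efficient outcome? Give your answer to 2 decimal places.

subsidy = 37.76 per unit

Social marginal benefit = demand + MEB = 241.75 - 3.12Q.
Set SMB = MC: 241.75 - 3.12Q = 25.64 + 3.08Q → Q* = 34.8565.
The Pigouvian subsidy equals MEB at Q*: 8.83 + 0.83×34.8565 = 37.7609.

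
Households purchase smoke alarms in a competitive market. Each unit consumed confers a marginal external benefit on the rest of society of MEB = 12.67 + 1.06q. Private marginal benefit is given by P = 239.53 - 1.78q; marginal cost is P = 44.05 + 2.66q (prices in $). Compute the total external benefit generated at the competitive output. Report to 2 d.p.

Market equilibrium (private): 44.05 + 2.66q = 239.53 - 1.78q → q_m = 44.0270.
Total external benefit = ∫₀^{q_m} (12.67 + 1.06q) dq = 12.67×44.0270 + ½×1.06×44.0270² = 1585.1618.

$1585.16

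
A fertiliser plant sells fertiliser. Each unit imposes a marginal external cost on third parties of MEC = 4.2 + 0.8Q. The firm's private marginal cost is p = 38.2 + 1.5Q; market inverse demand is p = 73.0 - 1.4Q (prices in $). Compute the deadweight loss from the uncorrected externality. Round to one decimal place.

DWL = $25.7

Market equilibrium (private): 38.2 + 1.5Q = 73.0 - 1.4Q → Q_m = 12.0000.
Social marginal cost = private MC + MEC = 42.4 + 2.3Q.
Set SMC = demand: 42.4 + 2.3Q = 73.0 - 1.4Q → Q* = 8.2703.
The loss is the area between SMC and demand from Q* to Q_m; with linear curves that's a triangle of height MEC(Q_m).
DWL = ½ × 3.7297 × 13.8000 = 25.7349.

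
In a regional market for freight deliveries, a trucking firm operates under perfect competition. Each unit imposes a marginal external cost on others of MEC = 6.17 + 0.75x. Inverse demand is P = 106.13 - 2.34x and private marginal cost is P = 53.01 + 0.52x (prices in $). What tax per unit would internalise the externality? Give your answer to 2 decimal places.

tax = $15.92 per unit

Social marginal cost = private MC + MEC = 59.18 + 1.27x.
Set SMC = demand: 59.18 + 1.27x = 106.13 - 2.34x → x* = 13.0055.
The Pigouvian tax equals MEC at x*: 6.17 + 0.75×13.0055 = 15.9241.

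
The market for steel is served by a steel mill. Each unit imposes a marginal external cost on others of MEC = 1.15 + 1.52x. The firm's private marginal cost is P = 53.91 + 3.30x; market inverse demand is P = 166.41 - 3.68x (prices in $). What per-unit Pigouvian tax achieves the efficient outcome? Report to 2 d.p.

Social marginal cost = private MC + MEC = 55.06 + 4.82x.
Set SMC = demand: 55.06 + 4.82x = 166.41 - 3.68x → x* = 13.1000.
The Pigouvian tax equals MEC at x*: 1.15 + 1.52×13.1000 = 21.0620.

tax = $21.06 per unit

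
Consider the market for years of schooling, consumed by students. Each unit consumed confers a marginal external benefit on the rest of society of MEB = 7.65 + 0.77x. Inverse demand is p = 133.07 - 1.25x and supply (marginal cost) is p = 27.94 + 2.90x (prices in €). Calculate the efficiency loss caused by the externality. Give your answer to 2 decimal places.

DWL = €109.09

Market equilibrium (private): 27.94 + 2.90x = 133.07 - 1.25x → x_m = 25.3325.
Social marginal benefit = demand + MEB = 140.72 - 0.48x.
Set SMB = MC: 140.72 - 0.48x = 27.94 + 2.90x → x* = 33.3669.
Height of the DWL triangle at x_m is SMB(x_m) − MC(x_m) = MEB(x_m) = 27.1560.
DWL = ½ × 8.0344 × 27.1560 = 109.0911.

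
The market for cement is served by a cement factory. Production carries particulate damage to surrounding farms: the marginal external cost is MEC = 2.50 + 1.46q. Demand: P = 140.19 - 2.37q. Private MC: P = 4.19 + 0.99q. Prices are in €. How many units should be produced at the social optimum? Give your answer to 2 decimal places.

Social marginal cost = private MC + MEC = 6.69 + 2.45q.
Set SMC = demand: 6.69 + 2.45q = 140.19 - 2.37q → q* = 27.6971.

q* = 27.70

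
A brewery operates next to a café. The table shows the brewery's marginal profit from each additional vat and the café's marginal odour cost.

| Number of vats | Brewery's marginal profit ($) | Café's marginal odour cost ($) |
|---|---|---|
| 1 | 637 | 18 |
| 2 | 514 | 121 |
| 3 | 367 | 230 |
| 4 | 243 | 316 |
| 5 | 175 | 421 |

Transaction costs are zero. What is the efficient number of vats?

3

Bargaining reaches the level where marginal profit last exceeds marginal odour cost.
That holds through level 3 (367 ≥ 230) but not at 4 (243 < 316).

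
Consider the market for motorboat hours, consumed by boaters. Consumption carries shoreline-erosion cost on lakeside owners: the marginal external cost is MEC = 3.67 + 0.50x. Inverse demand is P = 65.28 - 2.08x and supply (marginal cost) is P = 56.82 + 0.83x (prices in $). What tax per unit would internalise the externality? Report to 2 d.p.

Social marginal benefit = demand − MEC = 61.61 - 2.58x.
Set SMB = MC: 61.61 - 2.58x = 56.82 + 0.83x → x* = 1.4047.
The Pigouvian tax equals MEC at x*: 3.67 + 0.50×1.4047 = 4.3724.

tax = $4.37 per unit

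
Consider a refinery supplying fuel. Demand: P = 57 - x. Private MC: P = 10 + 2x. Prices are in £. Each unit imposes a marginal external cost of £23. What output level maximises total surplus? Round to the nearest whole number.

Social marginal cost = private MC + MEC = 33 + 2x.
Set SMC = demand: 33 + 2x = 57 - x → x* = 8.0000.

x* = 8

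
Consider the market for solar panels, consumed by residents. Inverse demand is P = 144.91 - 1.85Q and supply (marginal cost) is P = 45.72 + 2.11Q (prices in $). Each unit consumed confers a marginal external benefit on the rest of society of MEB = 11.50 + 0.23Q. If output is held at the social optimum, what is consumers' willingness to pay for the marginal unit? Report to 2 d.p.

P = $90.01

Social marginal benefit = demand + MEB = 156.41 - 1.62Q.
Set SMB = MC: 156.41 - 1.62Q = 45.72 + 2.11Q → Q* = 29.6756.
Consumer price on the demand curve at Q*: 144.91 − 1.85×29.6756 = 90.0101.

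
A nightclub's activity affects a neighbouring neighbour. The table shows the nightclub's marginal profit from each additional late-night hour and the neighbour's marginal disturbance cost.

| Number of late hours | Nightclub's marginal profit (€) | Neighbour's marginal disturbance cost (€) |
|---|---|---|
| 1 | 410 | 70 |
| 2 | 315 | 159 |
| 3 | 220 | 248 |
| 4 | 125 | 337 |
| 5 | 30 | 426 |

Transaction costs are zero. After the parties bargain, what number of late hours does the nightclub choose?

2

Bargaining reaches the level where marginal profit last exceeds marginal disturbance cost.
That holds through level 2 (315 ≥ 159) but not at 3 (220 < 248).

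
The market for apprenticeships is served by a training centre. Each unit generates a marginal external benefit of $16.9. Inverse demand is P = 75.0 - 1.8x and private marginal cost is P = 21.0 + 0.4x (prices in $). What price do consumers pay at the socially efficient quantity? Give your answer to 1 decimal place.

Social marginal cost = private MC − MEB = 4.1 + 0.4x.
Set SMC = demand: 4.1 + 0.4x = 75.0 - 1.8x → x* = 32.2273.
Consumer price on the demand curve at x*: 75.0 − 1.8×32.2273 = 16.9909.

P = $17.0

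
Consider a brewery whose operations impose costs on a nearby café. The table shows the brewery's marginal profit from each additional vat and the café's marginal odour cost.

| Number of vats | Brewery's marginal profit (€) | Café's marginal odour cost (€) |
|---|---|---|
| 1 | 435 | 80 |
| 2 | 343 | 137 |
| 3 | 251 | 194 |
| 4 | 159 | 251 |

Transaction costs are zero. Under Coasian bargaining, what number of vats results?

3

Bargaining reaches the level where marginal profit last exceeds marginal odour cost.
That holds through level 3 (251 ≥ 194) but not at 4 (159 < 251).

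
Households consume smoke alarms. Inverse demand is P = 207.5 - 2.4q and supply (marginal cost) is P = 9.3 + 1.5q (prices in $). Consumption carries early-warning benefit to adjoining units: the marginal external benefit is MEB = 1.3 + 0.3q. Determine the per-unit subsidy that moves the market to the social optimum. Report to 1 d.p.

Social marginal benefit = demand + MEB = 208.8 - 2.1q.
Set SMB = MC: 208.8 - 2.1q = 9.3 + 1.5q → q* = 55.4167.
The Pigouvian subsidy equals MEB at q*: 1.3 + 0.3×55.4167 = 17.9250.

subsidy = $17.9 per unit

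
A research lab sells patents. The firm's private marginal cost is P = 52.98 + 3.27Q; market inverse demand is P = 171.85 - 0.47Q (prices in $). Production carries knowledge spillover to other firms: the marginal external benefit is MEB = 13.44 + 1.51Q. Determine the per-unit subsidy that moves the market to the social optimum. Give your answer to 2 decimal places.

subsidy = $103.03 per unit

Social marginal cost = private MC − MEB = 39.54 + 1.76Q.
Set SMC = demand: 39.54 + 1.76Q = 171.85 - 0.47Q → Q* = 59.3318.
The Pigouvian subsidy equals MEB at Q*: 13.44 + 1.51×59.3318 = 103.0310.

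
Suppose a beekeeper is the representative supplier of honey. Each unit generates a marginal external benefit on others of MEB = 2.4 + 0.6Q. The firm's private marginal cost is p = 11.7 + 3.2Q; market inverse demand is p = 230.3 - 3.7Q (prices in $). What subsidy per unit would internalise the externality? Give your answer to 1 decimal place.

subsidy = $23.4 per unit

Social marginal cost = private MC − MEB = 9.3 + 2.6Q.
Set SMC = demand: 9.3 + 2.6Q = 230.3 - 3.7Q → Q* = 35.0794.
The Pigouvian subsidy equals MEB at Q*: 2.4 + 0.6×35.0794 = 23.4476.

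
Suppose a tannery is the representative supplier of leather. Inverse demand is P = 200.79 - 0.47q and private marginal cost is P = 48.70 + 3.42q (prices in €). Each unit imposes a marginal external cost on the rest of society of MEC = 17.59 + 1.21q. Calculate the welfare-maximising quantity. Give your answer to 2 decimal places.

Social marginal cost = private MC + MEC = 66.29 + 4.63q.
Set SMC = demand: 66.29 + 4.63q = 200.79 - 0.47q → q* = 26.3725.

q* = 26.37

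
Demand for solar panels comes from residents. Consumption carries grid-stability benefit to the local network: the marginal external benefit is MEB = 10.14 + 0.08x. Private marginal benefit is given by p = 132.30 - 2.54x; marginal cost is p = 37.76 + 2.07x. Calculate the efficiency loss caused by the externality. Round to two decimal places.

Market equilibrium (private): 37.76 + 2.07x = 132.30 - 2.54x → x_m = 20.5076.
Social marginal benefit = demand + MEB = 142.44 - 2.46x.
Set SMB = MC: 142.44 - 2.46x = 37.76 + 2.07x → x* = 23.1082.
The welfare-loss triangle has base |x_m − x*| and height MEB(x_m) (the vertical gap between SMB and MC is zero at x* and MEB at x_m).
DWL = ½ × 2.6006 × 11.7806 = 15.3183.

DWL = 15.32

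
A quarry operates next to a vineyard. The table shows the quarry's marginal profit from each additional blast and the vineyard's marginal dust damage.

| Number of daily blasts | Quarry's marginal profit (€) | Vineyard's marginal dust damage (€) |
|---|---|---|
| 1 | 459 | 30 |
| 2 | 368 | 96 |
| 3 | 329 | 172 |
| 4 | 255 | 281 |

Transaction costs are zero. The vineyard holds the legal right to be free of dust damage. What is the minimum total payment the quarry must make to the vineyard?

Efficient level: marginal profit ≥ marginal dust damage through level 3, so k* = 3.
With the vineyard holding the right, the quarry must at least compensate total damage at k*: 30 + 96 + 172 = 298.

€298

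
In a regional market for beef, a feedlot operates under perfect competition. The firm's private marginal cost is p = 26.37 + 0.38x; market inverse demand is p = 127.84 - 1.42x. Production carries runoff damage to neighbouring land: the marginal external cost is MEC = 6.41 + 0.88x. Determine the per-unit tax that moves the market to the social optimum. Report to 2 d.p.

tax = 37.62 per unit

Social marginal cost = private MC + MEC = 32.78 + 1.26x.
Set SMC = demand: 32.78 + 1.26x = 127.84 - 1.42x → x* = 35.4701.
The Pigouvian tax equals MEC at x*: 6.41 + 0.88×35.4701 = 37.6237.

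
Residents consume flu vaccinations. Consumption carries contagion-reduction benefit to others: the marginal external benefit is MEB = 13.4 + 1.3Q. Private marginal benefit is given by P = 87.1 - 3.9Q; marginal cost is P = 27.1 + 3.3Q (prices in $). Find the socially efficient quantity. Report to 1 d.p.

Q* = 12.4

Social marginal benefit = demand + MEB = 100.5 - 2.6Q.
Set SMB = MC: 100.5 - 2.6Q = 27.1 + 3.3Q → Q* = 12.4407.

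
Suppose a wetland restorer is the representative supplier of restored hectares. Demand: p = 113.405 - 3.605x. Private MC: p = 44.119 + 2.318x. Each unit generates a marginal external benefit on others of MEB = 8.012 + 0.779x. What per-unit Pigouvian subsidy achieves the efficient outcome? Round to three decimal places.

Social marginal cost = private MC − MEB = 36.107 + 1.539x.
Set SMC = demand: 36.107 + 1.539x = 113.405 - 3.605x → x* = 15.0268.
The Pigouvian subsidy equals MEB at x*: 8.012 + 0.779×15.0268 = 19.7179.

subsidy = 19.718 per unit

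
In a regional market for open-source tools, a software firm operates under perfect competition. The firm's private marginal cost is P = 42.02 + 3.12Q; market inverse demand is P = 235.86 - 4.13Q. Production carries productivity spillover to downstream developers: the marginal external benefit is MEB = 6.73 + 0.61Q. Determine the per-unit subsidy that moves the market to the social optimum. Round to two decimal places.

Social marginal cost = private MC − MEB = 35.29 + 2.51Q.
Set SMC = demand: 35.29 + 2.51Q = 235.86 - 4.13Q → Q* = 30.2063.
The Pigouvian subsidy equals MEB at Q*: 6.73 + 0.61×30.2063 = 25.1558.

subsidy = 25.16 per unit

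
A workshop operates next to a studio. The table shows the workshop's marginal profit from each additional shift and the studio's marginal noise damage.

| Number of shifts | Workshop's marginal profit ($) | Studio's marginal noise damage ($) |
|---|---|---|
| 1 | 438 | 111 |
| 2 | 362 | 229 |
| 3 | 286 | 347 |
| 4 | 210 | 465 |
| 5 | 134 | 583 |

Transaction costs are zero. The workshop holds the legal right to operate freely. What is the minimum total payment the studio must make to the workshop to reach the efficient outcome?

Left alone the workshop would choose level 5 (marginal profit stays positive).
Efficient level: k* = 2 (marginal profit ≥ marginal noise damage through 2).
The studio must at least cover the workshop's forgone profit from cutting 5→2: 286 + 210 + 134 = 630.

$630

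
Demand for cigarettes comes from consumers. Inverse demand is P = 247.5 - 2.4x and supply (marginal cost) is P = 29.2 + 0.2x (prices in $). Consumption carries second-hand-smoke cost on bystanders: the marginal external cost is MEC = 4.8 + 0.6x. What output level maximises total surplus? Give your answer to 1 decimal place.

Social marginal benefit = demand − MEC = 242.7 - 3.0x.
Set SMB = MC: 242.7 - 3.0x = 29.2 + 0.2x → x* = 66.7188.

x* = 66.7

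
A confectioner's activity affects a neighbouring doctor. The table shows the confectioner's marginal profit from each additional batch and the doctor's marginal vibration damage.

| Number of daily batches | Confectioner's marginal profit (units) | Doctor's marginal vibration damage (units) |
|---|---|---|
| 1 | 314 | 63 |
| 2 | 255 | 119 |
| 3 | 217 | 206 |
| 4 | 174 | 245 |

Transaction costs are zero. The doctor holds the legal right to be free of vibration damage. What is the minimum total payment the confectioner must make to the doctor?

Efficient level: marginal profit ≥ marginal vibration damage through level 3, so k* = 3.
With the doctor holding the right, the confectioner must at least compensate total damage at k*: 63 + 119 + 206 = 388.

388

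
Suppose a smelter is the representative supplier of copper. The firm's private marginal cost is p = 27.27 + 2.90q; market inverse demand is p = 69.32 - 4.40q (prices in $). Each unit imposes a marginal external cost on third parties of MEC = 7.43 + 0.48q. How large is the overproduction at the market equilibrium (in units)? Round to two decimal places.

1.31 units

Market equilibrium (private): 27.27 + 2.90q = 69.32 - 4.40q → q_m = 5.7603.
Social marginal cost = private MC + MEC = 34.70 + 3.38q.
Set SMC = demand: 34.70 + 3.38q = 69.32 - 4.40q → q* = 4.4499.
Gap = |5.7603 − 4.4499| = 1.3104.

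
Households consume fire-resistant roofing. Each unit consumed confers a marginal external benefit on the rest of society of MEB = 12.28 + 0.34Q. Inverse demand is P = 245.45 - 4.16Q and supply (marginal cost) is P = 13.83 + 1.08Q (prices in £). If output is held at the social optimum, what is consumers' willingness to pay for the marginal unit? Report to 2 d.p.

P = £38.38

Social marginal benefit = demand + MEB = 257.73 - 3.82Q.
Set SMB = MC: 257.73 - 3.82Q = 13.83 + 1.08Q → Q* = 49.7755.
Consumer price on the demand curve at Q*: 245.45 − 4.16×49.7755 = 38.3839.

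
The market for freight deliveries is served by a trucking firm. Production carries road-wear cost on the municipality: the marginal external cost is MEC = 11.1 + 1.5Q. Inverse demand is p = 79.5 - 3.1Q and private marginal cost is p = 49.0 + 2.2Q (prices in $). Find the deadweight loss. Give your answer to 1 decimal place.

DWL = $28.6

Market equilibrium (private): 49.0 + 2.2Q = 79.5 - 3.1Q → Q_m = 5.7547.
Social marginal cost = private MC + MEC = 60.1 + 3.7Q.
Set SMC = demand: 60.1 + 3.7Q = 79.5 - 3.1Q → Q* = 2.8529.
Height of the DWL triangle at Q_m is SMC(Q_m) − demand(Q_m) = MEC(Q_m) = 19.7321.
DWL = ½ × 2.9018 × 19.7321 = 28.6293.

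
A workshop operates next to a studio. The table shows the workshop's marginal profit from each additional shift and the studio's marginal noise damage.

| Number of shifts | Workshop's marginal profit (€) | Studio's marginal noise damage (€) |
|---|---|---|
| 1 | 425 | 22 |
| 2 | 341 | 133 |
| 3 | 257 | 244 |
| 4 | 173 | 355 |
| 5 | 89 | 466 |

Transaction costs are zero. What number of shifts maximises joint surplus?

3

Bargaining reaches the level where marginal profit last exceeds marginal noise damage.
That holds through level 3 (257 ≥ 244) but not at 4 (173 < 355).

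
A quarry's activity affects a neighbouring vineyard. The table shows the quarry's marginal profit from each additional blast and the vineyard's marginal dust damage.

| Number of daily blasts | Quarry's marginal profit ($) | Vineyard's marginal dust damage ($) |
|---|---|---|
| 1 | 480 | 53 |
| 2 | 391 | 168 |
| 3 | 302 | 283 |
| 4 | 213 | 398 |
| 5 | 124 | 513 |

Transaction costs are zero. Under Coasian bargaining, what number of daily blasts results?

3

Bargaining reaches the level where marginal profit last exceeds marginal dust damage.
That holds through level 3 (302 ≥ 283) but not at 4 (213 < 398).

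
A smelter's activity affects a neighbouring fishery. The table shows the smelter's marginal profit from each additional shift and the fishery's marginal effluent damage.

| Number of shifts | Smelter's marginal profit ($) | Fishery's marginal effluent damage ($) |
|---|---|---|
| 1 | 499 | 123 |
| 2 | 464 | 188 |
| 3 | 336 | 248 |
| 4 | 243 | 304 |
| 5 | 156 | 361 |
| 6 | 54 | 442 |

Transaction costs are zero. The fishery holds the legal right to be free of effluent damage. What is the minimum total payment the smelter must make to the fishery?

Efficient level: marginal profit ≥ marginal effluent damage through level 3, so k* = 3.
With the fishery holding the right, the smelter must at least compensate total damage at k*: 123 + 188 + 248 = 559.

$559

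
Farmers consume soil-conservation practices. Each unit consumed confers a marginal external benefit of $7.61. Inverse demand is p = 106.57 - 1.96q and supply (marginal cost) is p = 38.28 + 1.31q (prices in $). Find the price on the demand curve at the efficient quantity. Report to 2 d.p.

P = $61.08

Social marginal benefit = demand + MEB = 114.18 - 1.96q.
Set SMB = MC: 114.18 - 1.96q = 38.28 + 1.31q → q* = 23.2110.
Consumer price on the demand curve at q*: 106.57 − 1.96×23.2110 = 61.0764.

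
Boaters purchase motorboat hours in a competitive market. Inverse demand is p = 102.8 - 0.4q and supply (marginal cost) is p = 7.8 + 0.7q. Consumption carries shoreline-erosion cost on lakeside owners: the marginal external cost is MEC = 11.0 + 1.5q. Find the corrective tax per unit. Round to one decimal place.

tax = 59.5 per unit

Social marginal benefit = demand − MEC = 91.8 - 1.9q.
Set SMB = MC: 91.8 - 1.9q = 7.8 + 0.7q → q* = 32.3077.
The Pigouvian tax equals MEC at q*: 11.0 + 1.5×32.3077 = 59.4616.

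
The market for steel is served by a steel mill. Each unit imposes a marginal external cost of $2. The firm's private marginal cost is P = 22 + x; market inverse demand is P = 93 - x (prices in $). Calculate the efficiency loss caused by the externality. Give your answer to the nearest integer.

DWL = $1

Market equilibrium (private): 22 + x = 93 - x → x_m = 35.5000.
Social marginal cost = private MC + MEC = 24 + x.
Set SMC = demand: 24 + x = 93 - x → x* = 34.5000.
The welfare-loss triangle has base |x_m − x*| and height MEC(x_m) (the vertical gap between SMC and demand is zero at x* and MEC at x_m).
DWL = ½ × 1.0000 × 2.0000 = 1.0000.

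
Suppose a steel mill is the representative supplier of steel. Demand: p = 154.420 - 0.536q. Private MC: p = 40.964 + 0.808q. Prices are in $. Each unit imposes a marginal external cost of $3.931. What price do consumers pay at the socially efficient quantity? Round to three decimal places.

P = $110.740

Social marginal cost = private MC + MEC = 44.895 + 0.808q.
Set SMC = demand: 44.895 + 0.808q = 154.420 - 0.536q → q* = 81.4918.
Consumer price on the demand curve at q*: 154.420 − 0.536×81.4918 = 110.7404.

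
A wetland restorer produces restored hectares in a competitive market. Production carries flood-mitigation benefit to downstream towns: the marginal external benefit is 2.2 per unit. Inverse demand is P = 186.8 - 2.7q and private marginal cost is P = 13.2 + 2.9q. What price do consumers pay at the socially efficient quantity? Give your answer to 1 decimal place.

P = 102.0

Social marginal cost = private MC − MEB = 11.0 + 2.9q.
Set SMC = demand: 11.0 + 2.9q = 186.8 - 2.7q → q* = 31.3929.
Consumer price on the demand curve at q*: 186.8 − 2.7×31.3929 = 102.0392.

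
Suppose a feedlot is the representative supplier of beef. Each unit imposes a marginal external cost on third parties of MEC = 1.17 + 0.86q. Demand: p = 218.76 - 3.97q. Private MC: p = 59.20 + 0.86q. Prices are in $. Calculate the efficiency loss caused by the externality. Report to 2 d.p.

DWL = $76.89

Market equilibrium (private): 59.20 + 0.86q = 218.76 - 3.97q → q_m = 33.0352.
Social marginal cost = private MC + MEC = 60.37 + 1.72q.
Set SMC = demand: 60.37 + 1.72q = 218.76 - 3.97q → q* = 27.8366.
The loss is the area between SMC and demand from q* to q_m; with linear curves that's a triangle of height MEC(q_m).
DWL = ½ × 5.1986 × 29.5803 = 76.8881.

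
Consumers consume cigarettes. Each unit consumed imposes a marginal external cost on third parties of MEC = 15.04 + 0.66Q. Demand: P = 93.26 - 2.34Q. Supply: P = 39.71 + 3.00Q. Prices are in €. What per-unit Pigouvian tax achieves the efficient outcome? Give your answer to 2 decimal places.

tax = €19.28 per unit

Social marginal benefit = demand − MEC = 78.22 - 3.00Q.
Set SMB = MC: 78.22 - 3.00Q = 39.71 + 3.00Q → Q* = 6.4183.
The Pigouvian tax equals MEC at Q*: 15.04 + 0.66×6.4183 = 19.2761.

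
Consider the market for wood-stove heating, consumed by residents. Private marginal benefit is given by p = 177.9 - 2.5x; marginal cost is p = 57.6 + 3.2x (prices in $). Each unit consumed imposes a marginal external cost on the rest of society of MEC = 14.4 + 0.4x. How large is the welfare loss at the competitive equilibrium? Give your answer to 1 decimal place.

DWL = $42.8

Market equilibrium (private): 57.6 + 3.2x = 177.9 - 2.5x → x_m = 21.1053.
Social marginal benefit = demand − MEC = 163.5 - 2.9x.
Set SMB = MC: 163.5 - 2.9x = 57.6 + 3.2x → x* = 17.3607.
Height of the DWL triangle at x_m is MC(x_m) − SMB(x_m) = MEC(x_m) = 22.8421.
DWL = ½ × 3.7446 × 22.8421 = 42.7673.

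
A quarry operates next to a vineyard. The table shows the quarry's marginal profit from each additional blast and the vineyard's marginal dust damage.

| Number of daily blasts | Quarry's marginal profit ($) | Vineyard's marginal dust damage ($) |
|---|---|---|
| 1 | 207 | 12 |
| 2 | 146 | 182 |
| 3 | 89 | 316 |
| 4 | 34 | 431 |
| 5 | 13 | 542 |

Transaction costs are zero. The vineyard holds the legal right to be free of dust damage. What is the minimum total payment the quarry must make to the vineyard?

Efficient level: marginal profit ≥ marginal dust damage through level 1, so k* = 1.
With the vineyard holding the right, the quarry must at least compensate total damage at k*: 12 = 12.

$12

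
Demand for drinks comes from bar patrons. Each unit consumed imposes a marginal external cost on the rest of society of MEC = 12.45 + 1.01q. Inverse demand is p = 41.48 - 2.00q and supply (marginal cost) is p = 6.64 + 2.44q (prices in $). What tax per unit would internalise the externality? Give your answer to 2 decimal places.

tax = $16.60 per unit

Social marginal benefit = demand − MEC = 29.03 - 3.01q.
Set SMB = MC: 29.03 - 3.01q = 6.64 + 2.44q → q* = 4.1083.
The Pigouvian tax equals MEC at q*: 12.45 + 1.01×4.1083 = 16.5994.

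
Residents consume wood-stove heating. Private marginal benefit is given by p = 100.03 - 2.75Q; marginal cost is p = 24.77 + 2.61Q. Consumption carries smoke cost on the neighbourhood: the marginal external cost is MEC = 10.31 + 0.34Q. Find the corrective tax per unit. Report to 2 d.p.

tax = 14.18 per unit

Social marginal benefit = demand − MEC = 89.72 - 3.09Q.
Set SMB = MC: 89.72 - 3.09Q = 24.77 + 2.61Q → Q* = 11.3947.
The Pigouvian tax equals MEC at Q*: 10.31 + 0.34×11.3947 = 14.1842.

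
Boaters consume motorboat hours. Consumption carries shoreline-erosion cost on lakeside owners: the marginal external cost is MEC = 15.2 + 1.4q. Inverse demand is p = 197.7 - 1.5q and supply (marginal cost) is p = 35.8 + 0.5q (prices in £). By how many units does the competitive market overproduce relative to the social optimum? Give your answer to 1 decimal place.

Market equilibrium (private): 35.8 + 0.5q = 197.7 - 1.5q → q_m = 80.9500.
Social marginal benefit = demand − MEC = 182.5 - 2.9q.
Set SMB = MC: 182.5 - 2.9q = 35.8 + 0.5q → q* = 43.1471.
Gap = |80.9500 − 43.1471| = 37.8029.

37.8 units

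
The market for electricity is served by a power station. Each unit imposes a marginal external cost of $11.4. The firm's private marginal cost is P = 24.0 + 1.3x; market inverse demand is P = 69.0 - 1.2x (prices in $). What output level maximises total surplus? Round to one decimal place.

x* = 13.4

Social marginal cost = private MC + MEC = 35.4 + 1.3x.
Set SMC = demand: 35.4 + 1.3x = 69.0 - 1.2x → x* = 13.4400.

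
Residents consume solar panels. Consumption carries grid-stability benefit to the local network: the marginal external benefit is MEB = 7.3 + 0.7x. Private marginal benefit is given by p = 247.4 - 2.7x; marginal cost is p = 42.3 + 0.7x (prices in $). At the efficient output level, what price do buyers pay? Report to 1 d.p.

P = $35.0

Social marginal benefit = demand + MEB = 254.7 - 2.0x.
Set SMB = MC: 254.7 - 2.0x = 42.3 + 0.7x → x* = 78.6667.
Consumer price on the demand curve at x*: 247.4 − 2.7×78.6667 = 34.9999.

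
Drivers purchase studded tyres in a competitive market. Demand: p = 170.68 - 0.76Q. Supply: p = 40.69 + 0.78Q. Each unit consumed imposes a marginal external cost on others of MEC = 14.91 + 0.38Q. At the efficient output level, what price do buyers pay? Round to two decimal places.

Social marginal benefit = demand − MEC = 155.77 - 1.14Q.
Set SMB = MC: 155.77 - 1.14Q = 40.69 + 0.78Q → Q* = 59.9375.
Consumer price on the demand curve at Q*: 170.68 − 0.76×59.9375 = 125.1275.

P = 125.13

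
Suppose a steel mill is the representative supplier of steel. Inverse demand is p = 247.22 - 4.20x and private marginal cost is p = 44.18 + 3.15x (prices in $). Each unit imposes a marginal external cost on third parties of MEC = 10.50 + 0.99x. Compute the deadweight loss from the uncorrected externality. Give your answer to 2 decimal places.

DWL = $85.88

Market equilibrium (private): 44.18 + 3.15x = 247.22 - 4.20x → x_m = 27.6245.
Social marginal cost = private MC + MEC = 54.68 + 4.14x.
Set SMC = demand: 54.68 + 4.14x = 247.22 - 4.20x → x* = 23.0863.
Height of the DWL triangle at x_m is SMC(x_m) − demand(x_m) = MEC(x_m) = 37.8482.
DWL = ½ × 4.5382 × 37.8482 = 85.8814.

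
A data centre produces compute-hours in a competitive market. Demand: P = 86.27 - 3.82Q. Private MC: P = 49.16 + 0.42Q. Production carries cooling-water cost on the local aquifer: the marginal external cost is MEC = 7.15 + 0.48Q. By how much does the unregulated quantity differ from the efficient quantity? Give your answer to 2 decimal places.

Market equilibrium (private): 49.16 + 0.42Q = 86.27 - 3.82Q → Q_m = 8.7524.
Social marginal cost = private MC + MEC = 56.31 + 0.90Q.
Set SMC = demand: 56.31 + 0.90Q = 86.27 - 3.82Q → Q* = 6.3475.
Gap = |8.7524 − 6.3475| = 2.4049.

2.40 units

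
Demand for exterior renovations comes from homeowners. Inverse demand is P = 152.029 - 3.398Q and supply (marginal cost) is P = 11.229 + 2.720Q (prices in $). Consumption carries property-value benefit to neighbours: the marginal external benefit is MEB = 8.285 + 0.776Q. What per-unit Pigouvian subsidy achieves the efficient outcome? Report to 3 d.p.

Social marginal benefit = demand + MEB = 160.314 - 2.622Q.
Set SMB = MC: 160.314 - 2.622Q = 11.229 + 2.720Q → Q* = 27.9081.
The Pigouvian subsidy equals MEB at Q*: 8.285 + 0.776×27.9081 = 29.9417.

subsidy = $29.942 per unit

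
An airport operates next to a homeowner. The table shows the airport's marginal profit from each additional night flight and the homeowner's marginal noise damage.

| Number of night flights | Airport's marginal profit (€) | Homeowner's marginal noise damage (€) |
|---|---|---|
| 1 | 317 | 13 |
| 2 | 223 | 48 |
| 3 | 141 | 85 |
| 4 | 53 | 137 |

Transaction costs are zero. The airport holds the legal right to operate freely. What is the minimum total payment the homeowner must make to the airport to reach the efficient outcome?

€53

Left alone the airport would choose level 4 (marginal profit stays positive).
Efficient level: k* = 3 (marginal profit ≥ marginal noise damage through 3).
The homeowner must at least cover the airport's forgone profit from cutting 4→3: 53 = 53.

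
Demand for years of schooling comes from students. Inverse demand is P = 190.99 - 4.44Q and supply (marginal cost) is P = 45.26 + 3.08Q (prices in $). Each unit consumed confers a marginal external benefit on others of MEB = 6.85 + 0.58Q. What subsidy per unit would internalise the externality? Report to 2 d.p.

subsidy = $19.60 per unit

Social marginal benefit = demand + MEB = 197.84 - 3.86Q.
Set SMB = MC: 197.84 - 3.86Q = 45.26 + 3.08Q → Q* = 21.9856.
The Pigouvian subsidy equals MEB at Q*: 6.85 + 0.58×21.9856 = 19.6016.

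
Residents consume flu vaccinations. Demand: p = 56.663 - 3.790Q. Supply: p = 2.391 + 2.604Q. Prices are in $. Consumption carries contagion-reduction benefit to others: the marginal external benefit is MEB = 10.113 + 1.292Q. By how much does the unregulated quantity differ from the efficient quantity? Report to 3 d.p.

Market equilibrium (private): 2.391 + 2.604Q = 56.663 - 3.790Q → Q_m = 8.4880.
Social marginal benefit = demand + MEB = 66.776 - 2.498Q.
Set SMB = MC: 66.776 - 2.498Q = 2.391 + 2.604Q → Q* = 12.6196.
Gap = |8.4880 − 12.6196| = 4.1316.

4.132 units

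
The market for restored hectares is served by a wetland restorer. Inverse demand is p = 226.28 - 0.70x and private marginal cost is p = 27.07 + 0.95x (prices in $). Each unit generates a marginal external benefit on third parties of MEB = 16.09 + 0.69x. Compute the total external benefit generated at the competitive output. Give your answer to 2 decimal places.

Market equilibrium (private): 27.07 + 0.95x = 226.28 - 0.70x → x_m = 120.7333.
Total external benefit = ∫₀^{x_m} (16.09 + 0.69x) dx = 16.09×120.7333 + ½×0.69×120.7333² = 6971.5016.

$6971.50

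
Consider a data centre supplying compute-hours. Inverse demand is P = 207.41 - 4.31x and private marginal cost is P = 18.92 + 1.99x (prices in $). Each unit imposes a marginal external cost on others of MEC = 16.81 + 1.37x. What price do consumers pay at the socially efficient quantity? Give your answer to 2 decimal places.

P = $110.94

Social marginal cost = private MC + MEC = 35.73 + 3.36x.
Set SMC = demand: 35.73 + 3.36x = 207.41 - 4.31x → x* = 22.3833.
Consumer price on the demand curve at x*: 207.41 − 4.31×22.3833 = 110.9380.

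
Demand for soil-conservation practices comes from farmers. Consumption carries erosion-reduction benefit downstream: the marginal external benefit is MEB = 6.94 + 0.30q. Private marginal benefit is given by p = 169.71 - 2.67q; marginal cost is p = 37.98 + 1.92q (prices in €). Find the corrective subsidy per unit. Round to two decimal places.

Social marginal benefit = demand + MEB = 176.65 - 2.37q.
Set SMB = MC: 176.65 - 2.37q = 37.98 + 1.92q → q* = 32.3240.
The Pigouvian subsidy equals MEB at q*: 6.94 + 0.30×32.3240 = 16.6372.

subsidy = €16.64 per unit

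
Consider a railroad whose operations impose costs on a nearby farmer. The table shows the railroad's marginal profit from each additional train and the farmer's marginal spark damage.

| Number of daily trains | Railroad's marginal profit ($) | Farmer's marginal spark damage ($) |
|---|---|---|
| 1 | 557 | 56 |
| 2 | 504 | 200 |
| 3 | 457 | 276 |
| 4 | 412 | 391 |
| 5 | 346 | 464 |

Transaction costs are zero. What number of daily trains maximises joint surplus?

4

Bargaining reaches the level where marginal profit last exceeds marginal spark damage.
That holds through level 4 (412 ≥ 391) but not at 5 (346 < 464).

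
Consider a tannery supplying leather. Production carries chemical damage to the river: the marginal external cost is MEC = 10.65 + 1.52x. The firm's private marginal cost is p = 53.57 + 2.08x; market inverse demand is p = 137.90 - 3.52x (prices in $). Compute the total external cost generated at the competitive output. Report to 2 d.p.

$332.72

Market equilibrium (private): 53.57 + 2.08x = 137.90 - 3.52x → x_m = 15.0589.
Total external cost = ∫₀^{x_m} (10.65 + 1.52x) dx = 10.65×15.0589 + ½×1.52×15.0589² = 332.7228.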